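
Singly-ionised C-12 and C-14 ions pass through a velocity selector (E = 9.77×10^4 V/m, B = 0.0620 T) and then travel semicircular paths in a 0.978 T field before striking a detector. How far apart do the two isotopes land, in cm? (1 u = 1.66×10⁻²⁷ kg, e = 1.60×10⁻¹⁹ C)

Both emerge at v = E/B₁ = 1.58×10^6 m/s.
r = mv/(qB₂), so r₁ = 0.2006 m and r₂ = 0.2340 m, giving Δr = 0.0334 m.
After a semicircle each ion lands a diameter 2r from the entry slit, so the separation is 2Δr = 0.0669 m.

Δd ≈ 6.69 cm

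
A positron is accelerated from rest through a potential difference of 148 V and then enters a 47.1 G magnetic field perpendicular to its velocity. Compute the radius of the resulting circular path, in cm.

The kinetic energy gained is K = qV = (1×1.60×10^-19)(148) = 2.37×10^-17 J.
v = √(2K/m) = 7.21×10^6 m/s.
r = mv/(qB) = (9.11×10^-31)(7.21×10^6) / [(1×1.60×10^-19)(4.71×10^-3)] = 8.72×10^-3 m.

r ≈ 0.872 cm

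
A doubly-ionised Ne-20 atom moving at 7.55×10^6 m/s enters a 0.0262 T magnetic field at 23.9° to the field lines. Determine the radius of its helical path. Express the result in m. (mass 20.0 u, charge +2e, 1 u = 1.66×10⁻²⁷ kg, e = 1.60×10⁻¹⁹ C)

Only the perpendicular component v⊥ = v sin23.9° = 3.06×10^6 m/s is bent by the field.
r = m v⊥ /(qB) = (3.32×10^-26)(3.06×10^6) / [(2×1.60×10^-19)(0.0262)] = 12.1 m.

r ≈ 12.1 m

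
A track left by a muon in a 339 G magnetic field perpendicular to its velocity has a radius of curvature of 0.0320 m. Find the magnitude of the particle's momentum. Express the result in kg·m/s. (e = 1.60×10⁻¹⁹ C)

Since qvB = mv²/r, the momentum p = mv = qBr.
p = (1×1.60×10^-19)(0.0339)(0.0320) = 1.74×10^-22 kg·m/s.

p ≈ 1.74×10^-22 kg·m/s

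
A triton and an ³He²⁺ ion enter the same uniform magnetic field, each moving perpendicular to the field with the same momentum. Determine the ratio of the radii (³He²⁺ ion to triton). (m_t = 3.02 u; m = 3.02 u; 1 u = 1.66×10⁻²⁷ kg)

ratio ≈ 0.500

r = p/(qB) ⇒ at equal p, r ∝ 1/q.
r_{³He²⁺ ion}/r_{triton} = 0.500.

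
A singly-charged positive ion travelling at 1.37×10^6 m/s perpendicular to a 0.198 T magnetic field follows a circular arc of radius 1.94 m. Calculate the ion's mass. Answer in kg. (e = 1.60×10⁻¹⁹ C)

m ≈ 4.49×10^-26 kg

qvB = mv²/r ⇒ m = qBr/v.
m = (1×1.60×10^-19)(0.198)(1.94) / (1.37×10^6) = 4.49×10^-26 kg.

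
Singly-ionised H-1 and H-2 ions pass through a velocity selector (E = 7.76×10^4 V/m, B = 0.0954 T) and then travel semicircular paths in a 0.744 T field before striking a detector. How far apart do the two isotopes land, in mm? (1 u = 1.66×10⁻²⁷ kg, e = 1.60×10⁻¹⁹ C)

Δd ≈ 22.7 mm

Both emerge at v = E/B₁ = 8.13×10^5 m/s.
r = mv/(qB₂), so r₁ = 0.0113 m and r₂ = 0.0227 m, giving Δr = 0.0113 m.
After a semicircle each ion lands a diameter 2r from the entry slit, so the separation is 2Δr = 0.0227 m.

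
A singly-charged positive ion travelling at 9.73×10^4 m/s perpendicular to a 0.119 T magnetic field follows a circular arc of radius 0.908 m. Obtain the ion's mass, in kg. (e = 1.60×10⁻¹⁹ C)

m ≈ 1.78×10^-25 kg

qvB = mv²/r ⇒ m = qBr/v.
m = (1×1.60×10^-19)(0.119)(0.908) / (9.73×10^4) = 1.78×10^-25 kg.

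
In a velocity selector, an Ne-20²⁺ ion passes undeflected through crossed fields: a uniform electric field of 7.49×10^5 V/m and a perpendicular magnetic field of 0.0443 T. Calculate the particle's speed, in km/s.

v ≈ 16900 km/s

For zero net force, qE = qvB, so v = E/B.
v = (7.49×10^5) / (0.0443) = 1.69×10^7 m/s.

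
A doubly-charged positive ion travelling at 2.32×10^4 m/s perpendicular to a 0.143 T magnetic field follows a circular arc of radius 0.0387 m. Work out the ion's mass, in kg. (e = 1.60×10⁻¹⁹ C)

qvB = mv²/r ⇒ m = qBr/v.
m = (2×1.60×10^-19)(0.143)(0.0387) / (2.32×10^4) = 7.63×10^-26 kg.

m ≈ 7.63×10^-26 kg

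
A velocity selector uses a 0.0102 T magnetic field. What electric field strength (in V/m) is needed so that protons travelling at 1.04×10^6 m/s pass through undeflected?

qE = qvB ⇒ E = vB = (1.04×10^6)(0.0102) = 1.06×10^4 V/m.

E ≈ 1.06×10^4 V/m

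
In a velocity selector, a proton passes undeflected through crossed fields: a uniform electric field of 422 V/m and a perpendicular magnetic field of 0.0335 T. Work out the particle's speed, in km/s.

For zero net force, qE = qvB, so v = E/B.
v = (422) / (0.0335) = 1.26×10^4 m/s.

v ≈ 12.6 km/s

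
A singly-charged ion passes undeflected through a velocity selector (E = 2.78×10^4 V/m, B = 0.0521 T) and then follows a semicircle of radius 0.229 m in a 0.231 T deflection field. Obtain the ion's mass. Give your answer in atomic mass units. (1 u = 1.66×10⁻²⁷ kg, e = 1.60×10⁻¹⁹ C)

v = E/B₁ = 5.34×10^5 m/s.
From r = mv/(qB₂), m = qB₂r/v = (1×1.60×10^-19)(0.231)(0.229) / (5.34×10^5) = 1.59×10^-26 kg.
In atomic mass units: m = 1.59×10^-26 / 1.66×10^-27 = 9.56 u.

m ≈ 9.56 u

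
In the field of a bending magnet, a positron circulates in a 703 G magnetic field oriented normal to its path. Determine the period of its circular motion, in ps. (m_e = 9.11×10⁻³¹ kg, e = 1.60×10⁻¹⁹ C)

The cyclotron period is independent of speed: T = 2πm/(qB).
T = 2π(9.11×10^-31) / [(1×1.60×10^-19)(0.0703)] = 5.09×10^-10 s.

T ≈ 509 ps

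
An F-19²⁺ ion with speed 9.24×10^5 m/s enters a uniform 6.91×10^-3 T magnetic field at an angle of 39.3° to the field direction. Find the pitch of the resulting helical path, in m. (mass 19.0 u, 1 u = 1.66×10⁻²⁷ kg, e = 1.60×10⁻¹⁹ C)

pitch ≈ 64.1 m

The velocity component along B is v∥ = v cos39.3° = 7.15×10^5 m/s.
The cyclotron period T = 2πm/(qB) = 8.96×10^-5 s is set by m, q, B alone.
Pitch = v∥·T = (7.15×10^5)(8.96×10^-5) = 64.1 m.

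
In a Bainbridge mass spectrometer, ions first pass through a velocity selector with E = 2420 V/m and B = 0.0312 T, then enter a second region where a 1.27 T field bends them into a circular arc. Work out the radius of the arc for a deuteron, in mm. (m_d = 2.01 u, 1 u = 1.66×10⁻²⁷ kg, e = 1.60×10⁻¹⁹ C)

r ≈ 1.27 mm

The selector passes v = E/B = 2420/0.0312 = 7.76×10^4 m/s.
In the deflection region, r = mv/(qB₂) = (3.34×10^-27)(7.76×10^4) / [(1×1.60×10^-19)(1.27)] = 1.27×10^-3 m.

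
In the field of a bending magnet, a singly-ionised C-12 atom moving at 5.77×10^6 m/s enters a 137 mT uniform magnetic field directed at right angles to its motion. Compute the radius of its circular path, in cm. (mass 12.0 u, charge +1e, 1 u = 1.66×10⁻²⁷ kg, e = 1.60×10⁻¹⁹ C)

The magnetic force provides the centripetal force: qvB = mv²/r, so r = mv/(qB).
r = (1.99×10^-26 kg)(5.77×10^6 m/s) / [(1×1.60×10^-19 C)(0.137 T)] = 5.24 m.

r ≈ 524 cm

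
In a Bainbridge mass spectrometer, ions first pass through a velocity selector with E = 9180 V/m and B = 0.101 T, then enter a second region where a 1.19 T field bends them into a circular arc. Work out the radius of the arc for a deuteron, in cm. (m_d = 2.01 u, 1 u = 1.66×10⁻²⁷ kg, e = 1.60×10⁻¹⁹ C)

The selector passes v = E/B = 9180/0.101 = 9.09×10^4 m/s.
In the deflection region, r = mv/(qB₂) = (3.34×10^-27)(9.09×10^4) / [(1×1.60×10^-19)(1.19)] = 1.59×10^-3 m.

r ≈ 0.159 cm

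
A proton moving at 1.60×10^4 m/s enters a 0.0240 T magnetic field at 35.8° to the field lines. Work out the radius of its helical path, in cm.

r ≈ 0.407 cm

Only the perpendicular component v⊥ = v sin35.8° = 9360 m/s is bent by the field.
r = m v⊥ /(qB) = (1.67×10^-27)(9360) / [(1×1.60×10^-19)(0.0240)] = 4.07×10^-3 m.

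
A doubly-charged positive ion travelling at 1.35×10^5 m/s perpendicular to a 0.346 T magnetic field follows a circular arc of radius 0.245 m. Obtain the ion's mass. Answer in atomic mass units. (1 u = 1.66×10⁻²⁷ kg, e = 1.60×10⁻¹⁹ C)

m ≈ 121 u

qvB = mv²/r ⇒ m = qBr/v.
m = (2×1.60×10^-19)(0.346)(0.245) / (1.35×10^5) = 2.01×10^-25 kg = 121 u.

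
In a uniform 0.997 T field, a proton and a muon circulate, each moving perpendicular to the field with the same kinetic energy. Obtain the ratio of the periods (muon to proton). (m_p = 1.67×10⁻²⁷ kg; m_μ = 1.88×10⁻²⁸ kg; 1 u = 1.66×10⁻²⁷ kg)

T = 2πm/(qB) is independent of speed, so T₂/T₁ = (m₂/q₂)/(m₁/q₁).
T_{muon}/T_{proton} = (1.88×10^-28/1e) / (1.67×10^-27/1e) = 0.113.

ratio ≈ 0.113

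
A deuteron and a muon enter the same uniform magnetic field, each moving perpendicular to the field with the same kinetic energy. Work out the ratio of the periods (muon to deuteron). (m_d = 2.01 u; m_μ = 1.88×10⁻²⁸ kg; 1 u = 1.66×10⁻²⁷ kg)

ratio ≈ 0.0563

T = 2πm/(qB) is independent of speed, so T₂/T₁ = (m₂/q₂)/(m₁/q₁).
T_{muon}/T_{deuteron} = (1.88×10^-28/1e) / (3.34×10^-27/1e) = 0.0563.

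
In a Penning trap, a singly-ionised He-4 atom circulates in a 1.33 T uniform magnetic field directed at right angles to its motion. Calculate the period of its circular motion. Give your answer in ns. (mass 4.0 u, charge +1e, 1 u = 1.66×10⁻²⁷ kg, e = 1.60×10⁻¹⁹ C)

The cyclotron period is independent of speed: T = 2πm/(qB).
T = 2π(6.64×10^-27) / [(1×1.60×10^-19)(1.33)] = 1.96×10^-7 s.

T ≈ 196 ns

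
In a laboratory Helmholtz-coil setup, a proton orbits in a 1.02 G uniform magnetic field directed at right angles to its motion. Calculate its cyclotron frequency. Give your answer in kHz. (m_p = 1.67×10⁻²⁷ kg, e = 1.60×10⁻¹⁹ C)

f = qB/(2πm) = (1×1.60×10^-19)(1.02×10^-4) / [2π(1.67×10^-27)] = 1560 Hz.

f ≈ 1.56 kHz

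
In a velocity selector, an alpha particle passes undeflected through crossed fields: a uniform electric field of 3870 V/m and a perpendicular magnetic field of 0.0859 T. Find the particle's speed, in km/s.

For zero net force, qE = qvB, so v = E/B.
v = (3870) / (0.0859) = 4.51×10^4 m/s.

v ≈ 45.1 km/s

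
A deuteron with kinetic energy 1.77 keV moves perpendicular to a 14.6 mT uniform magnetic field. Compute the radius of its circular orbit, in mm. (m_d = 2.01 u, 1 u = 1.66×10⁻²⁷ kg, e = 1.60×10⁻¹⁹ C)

Convert the energy: K = 1.77 keV = 2.83×10^-16 J.
v = √(2K/m) = √(2·2.83×10^-16/3.34×10^-27) = 4.12×10^5 m/s.
r = mv/(qB) = (3.34×10^-27)(4.12×10^5) / [(1×1.60×10^-19)(0.0146)] = 0.588 m.

r ≈ 588 mm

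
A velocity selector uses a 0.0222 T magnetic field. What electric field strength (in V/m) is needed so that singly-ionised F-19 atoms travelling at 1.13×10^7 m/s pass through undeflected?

E ≈ 2.51×10^5 V/m

qE = qvB ⇒ E = vB = (1.13×10^7)(0.0222) = 2.51×10^5 V/m.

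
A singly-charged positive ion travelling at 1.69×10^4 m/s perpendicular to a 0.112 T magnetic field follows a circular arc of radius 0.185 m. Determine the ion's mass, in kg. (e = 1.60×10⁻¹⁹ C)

m ≈ 1.96×10^-25 kg

qvB = mv²/r ⇒ m = qBr/v.
m = (1×1.60×10^-19)(0.112)(0.185) / (1.69×10^4) = 1.96×10^-25 kg.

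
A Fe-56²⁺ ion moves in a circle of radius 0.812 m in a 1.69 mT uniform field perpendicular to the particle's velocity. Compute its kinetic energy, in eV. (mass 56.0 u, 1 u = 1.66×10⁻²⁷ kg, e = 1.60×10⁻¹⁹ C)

v = qBr/m = (2×1.60×10^-19)(1.69×10^-3)(0.812) / (9.30×10^-26) = 4720 m/s.
K = ½mv² = 0.5·(9.30×10^-26)·(4720)² = 1.04×10^-18 J = 6.48 eV.

K ≈ 6.48 eV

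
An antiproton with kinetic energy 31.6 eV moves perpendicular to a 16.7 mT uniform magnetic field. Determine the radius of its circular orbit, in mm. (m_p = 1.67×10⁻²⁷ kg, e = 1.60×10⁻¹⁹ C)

r ≈ 48.6 mm

Convert the energy: K = 31.6 eV = 5.06×10^-18 J.
v = √(2K/m) = √(2·5.06×10^-18/1.67×10^-27) = 7.78×10^4 m/s.
r = mv/(qB) = (1.67×10^-27)(7.78×10^4) / [(1×1.60×10^-19)(0.0167)] = 0.0486 m.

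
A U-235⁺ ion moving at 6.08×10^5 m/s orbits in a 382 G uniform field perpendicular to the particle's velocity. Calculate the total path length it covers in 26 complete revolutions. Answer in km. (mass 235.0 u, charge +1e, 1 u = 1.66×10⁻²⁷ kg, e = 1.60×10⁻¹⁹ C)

L ≈ 6.34 km

r = mv/(qB) = 38.8 m, so one revolution covers 2πr = 244 m.
In 26 revolutions: L = 26·2πr = 6340 m.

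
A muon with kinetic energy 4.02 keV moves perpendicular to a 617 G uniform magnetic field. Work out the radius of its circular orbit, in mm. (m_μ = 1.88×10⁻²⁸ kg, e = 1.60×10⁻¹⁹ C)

r ≈ 49.8 mm

Convert the energy: K = 4.02 keV = 6.43×10^-16 J.
v = √(2K/m) = √(2·6.43×10^-16/1.88×10^-28) = 2.62×10^6 m/s.
r = mv/(qB) = (1.88×10^-28)(2.62×10^6) / [(1×1.60×10^-19)(0.0617)] = 0.0498 m.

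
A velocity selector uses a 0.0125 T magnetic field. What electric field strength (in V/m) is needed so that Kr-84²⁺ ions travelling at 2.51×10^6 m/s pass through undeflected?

qE = qvB ⇒ E = vB = (2.51×10^6)(0.0125) = 3.14×10^4 V/m.

E ≈ 3.14×10^4 V/m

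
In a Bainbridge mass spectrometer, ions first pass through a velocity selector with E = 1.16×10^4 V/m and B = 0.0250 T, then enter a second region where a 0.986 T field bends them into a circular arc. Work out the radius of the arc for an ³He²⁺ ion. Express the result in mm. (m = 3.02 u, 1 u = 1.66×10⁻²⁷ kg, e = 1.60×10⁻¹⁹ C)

r ≈ 7.37 mm

The selector passes v = E/B = 1.16×10^4/0.0250 = 4.64×10^5 m/s.
In the deflection region, r = mv/(qB₂) = (5.01×10^-27)(4.64×10^5) / [(2×1.60×10^-19)(0.986)] = 7.37×10^-3 m.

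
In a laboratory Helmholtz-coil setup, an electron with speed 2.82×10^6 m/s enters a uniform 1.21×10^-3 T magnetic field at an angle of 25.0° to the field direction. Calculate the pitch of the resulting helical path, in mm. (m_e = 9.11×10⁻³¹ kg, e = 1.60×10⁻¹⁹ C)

The velocity component along B is v∥ = v cos25.0° = 2.56×10^6 m/s.
The cyclotron period T = 2πm/(qB) = 2.96×10^-8 s is set by m, q, B alone.
Pitch = v∥·T = (2.56×10^6)(2.96×10^-8) = 0.0756 m.

pitch ≈ 75.6 mm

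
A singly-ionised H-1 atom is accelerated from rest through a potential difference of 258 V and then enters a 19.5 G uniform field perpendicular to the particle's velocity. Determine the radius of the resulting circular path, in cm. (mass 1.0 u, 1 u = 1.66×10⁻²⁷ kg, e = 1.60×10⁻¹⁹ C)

The kinetic energy gained is K = qV = (1×1.60×10^-19)(258) = 4.13×10^-17 J.
v = √(2K/m) = 2.23×10^5 m/s.
r = mv/(qB) = (1.66×10^-27)(2.23×10^5) / [(1×1.60×10^-19)(1.95×10^-3)] = 1.19 m.

r ≈ 119 cm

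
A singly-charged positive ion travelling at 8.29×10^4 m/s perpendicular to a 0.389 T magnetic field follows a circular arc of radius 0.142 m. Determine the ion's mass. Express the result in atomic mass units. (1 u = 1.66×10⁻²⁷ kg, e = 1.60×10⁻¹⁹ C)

m ≈ 64.2 u

qvB = mv²/r ⇒ m = qBr/v.
m = (1×1.60×10^-19)(0.389)(0.142) / (8.29×10^4) = 1.07×10^-25 kg = 64.2 u.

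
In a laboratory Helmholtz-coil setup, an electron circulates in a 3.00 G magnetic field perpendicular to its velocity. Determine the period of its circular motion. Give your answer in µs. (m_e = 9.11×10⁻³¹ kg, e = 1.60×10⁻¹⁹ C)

T ≈ 0.119 µs

The cyclotron period is independent of speed: T = 2πm/(qB).
T = 2π(9.11×10^-31) / [(1×1.60×10^-19)(3.00×10^-4)] = 1.19×10^-7 s.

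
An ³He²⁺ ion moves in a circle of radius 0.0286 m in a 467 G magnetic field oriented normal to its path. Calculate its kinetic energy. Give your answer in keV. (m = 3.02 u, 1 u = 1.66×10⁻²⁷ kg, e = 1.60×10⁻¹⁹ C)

K ≈ 0.114 keV

v = qBr/m = (2×1.60×10^-19)(0.0467)(0.0286) / (5.01×10^-27) = 8.53×10^4 m/s.
K = ½mv² = 0.5·(5.01×10^-27)·(8.53×10^4)² = 1.82×10^-17 J = 0.114 keV.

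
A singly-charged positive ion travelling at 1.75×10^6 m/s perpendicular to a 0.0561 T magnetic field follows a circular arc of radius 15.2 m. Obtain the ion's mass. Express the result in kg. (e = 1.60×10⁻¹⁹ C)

m ≈ 7.80×10^-26 kg

qvB = mv²/r ⇒ m = qBr/v.
m = (1×1.60×10^-19)(0.0561)(15.2) / (1.75×10^6) = 7.80×10^-26 kg.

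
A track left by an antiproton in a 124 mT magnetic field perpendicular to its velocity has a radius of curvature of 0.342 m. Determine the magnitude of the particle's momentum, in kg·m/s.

p ≈ 6.79×10^-21 kg·m/s

Since qvB = mv²/r, the momentum p = mv = qBr.
p = (1×1.60×10^-19)(0.124)(0.342) = 6.79×10^-21 kg·m/s.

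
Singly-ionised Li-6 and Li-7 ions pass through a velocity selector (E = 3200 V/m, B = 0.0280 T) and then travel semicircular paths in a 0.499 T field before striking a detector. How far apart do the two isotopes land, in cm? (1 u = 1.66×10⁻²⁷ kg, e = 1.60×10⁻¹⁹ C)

Both emerge at v = E/B₁ = 1.14×10^5 m/s.
r = mv/(qB₂), so r₁ = 0.01426 m and r₂ = 0.01663 m, giving Δr = 2.38×10^-3 m.
After a semicircle each ion lands a diameter 2r from the entry slit, so the separation is 2Δr = 4.75×10^-3 m.

Δd ≈ 0.475 cm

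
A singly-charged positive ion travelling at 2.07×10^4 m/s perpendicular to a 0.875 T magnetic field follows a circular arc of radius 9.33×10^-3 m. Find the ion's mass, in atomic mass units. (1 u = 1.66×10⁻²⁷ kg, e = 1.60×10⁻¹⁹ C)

qvB = mv²/r ⇒ m = qBr/v.
m = (1×1.60×10^-19)(0.875)(9.33×10^-3) / (2.07×10^4) = 6.31×10^-26 kg = 38.0 u.

m ≈ 38.0 u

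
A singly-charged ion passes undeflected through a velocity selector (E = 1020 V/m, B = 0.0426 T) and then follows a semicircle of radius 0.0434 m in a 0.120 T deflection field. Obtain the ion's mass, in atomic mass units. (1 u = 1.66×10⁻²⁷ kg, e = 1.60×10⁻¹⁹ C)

m ≈ 21.0 u

v = E/B₁ = 2.39×10^4 m/s.
From r = mv/(qB₂), m = qB₂r/v = (1×1.60×10^-19)(0.120)(0.0434) / (2.39×10^4) = 3.48×10^-26 kg.
In atomic mass units: m = 3.48×10^-26 / 1.66×10^-27 = 21.0 u.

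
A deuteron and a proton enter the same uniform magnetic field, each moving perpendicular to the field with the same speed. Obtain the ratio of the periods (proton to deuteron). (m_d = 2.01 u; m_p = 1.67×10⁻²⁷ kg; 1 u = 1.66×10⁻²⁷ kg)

ratio ≈ 0.501

T = 2πm/(qB) is independent of speed, so T₂/T₁ = (m₂/q₂)/(m₁/q₁).
T_{proton}/T_{deuteron} = (1.67×10^-27/1e) / (3.34×10^-27/1e) = 0.501.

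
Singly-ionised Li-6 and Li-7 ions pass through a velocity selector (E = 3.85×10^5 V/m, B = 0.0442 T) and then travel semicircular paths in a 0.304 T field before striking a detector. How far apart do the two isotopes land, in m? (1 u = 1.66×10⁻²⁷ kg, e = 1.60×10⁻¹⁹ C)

Both emerge at v = E/B₁ = 8.71×10^6 m/s.
r = mv/(qB₂), so r₁ = 1.784 m and r₂ = 2.081 m, giving Δr = 0.297 m.
After a semicircle each ion lands a diameter 2r from the entry slit, so the separation is 2Δr = 0.595 m.

Δd ≈ 0.595 m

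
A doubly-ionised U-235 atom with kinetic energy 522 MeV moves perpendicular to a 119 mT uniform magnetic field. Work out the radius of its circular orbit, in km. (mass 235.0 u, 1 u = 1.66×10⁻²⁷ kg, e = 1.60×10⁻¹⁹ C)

r ≈ 0.212 km

Convert the energy: K = 522 MeV = 8.35×10^-11 J.
v = √(2K/m) = √(2·8.35×10^-11/3.90×10^-25) = 2.07×10^7 m/s.
r = mv/(qB) = (3.90×10^-25)(2.07×10^7) / [(2×1.60×10^-19)(0.119)] = 212 m.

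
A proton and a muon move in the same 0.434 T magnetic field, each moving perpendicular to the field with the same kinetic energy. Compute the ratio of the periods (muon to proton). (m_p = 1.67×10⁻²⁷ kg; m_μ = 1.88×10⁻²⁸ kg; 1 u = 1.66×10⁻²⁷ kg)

T = 2πm/(qB) is independent of speed, so T₂/T₁ = (m₂/q₂)/(m₁/q₁).
T_{muon}/T_{proton} = (1.88×10^-28/1e) / (1.67×10^-27/1e) = 0.113.

ratio ≈ 0.113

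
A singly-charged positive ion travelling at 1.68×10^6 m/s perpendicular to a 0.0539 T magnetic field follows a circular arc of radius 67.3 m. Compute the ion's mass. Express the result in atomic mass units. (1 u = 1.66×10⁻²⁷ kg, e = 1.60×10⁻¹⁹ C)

qvB = mv²/r ⇒ m = qBr/v.
m = (1×1.60×10^-19)(0.0539)(67.3) / (1.68×10^6) = 3.45×10^-25 kg = 208 u.

m ≈ 208 u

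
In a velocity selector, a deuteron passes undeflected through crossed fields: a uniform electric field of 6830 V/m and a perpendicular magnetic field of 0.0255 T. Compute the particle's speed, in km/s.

v ≈ 268 km/s

For zero net force, qE = qvB, so v = E/B.
v = (6830) / (0.0255) = 2.68×10^5 m/s.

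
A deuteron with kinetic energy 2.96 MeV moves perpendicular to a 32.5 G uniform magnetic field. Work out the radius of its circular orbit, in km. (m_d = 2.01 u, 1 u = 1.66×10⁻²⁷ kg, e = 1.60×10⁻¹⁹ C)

Convert the energy: K = 2.96 MeV = 4.74×10^-13 J.
v = √(2K/m) = √(2·4.74×10^-13/3.34×10^-27) = 1.68×10^7 m/s.
r = mv/(qB) = (3.34×10^-27)(1.68×10^7) / [(1×1.60×10^-19)(3.25×10^-3)] = 108 m.

r ≈ 0.108 km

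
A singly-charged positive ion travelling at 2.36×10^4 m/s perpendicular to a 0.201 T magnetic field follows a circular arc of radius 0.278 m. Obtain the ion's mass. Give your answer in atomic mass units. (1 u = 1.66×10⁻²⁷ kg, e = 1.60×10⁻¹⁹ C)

m ≈ 228 u

qvB = mv²/r ⇒ m = qBr/v.
m = (1×1.60×10^-19)(0.201)(0.278) / (2.36×10^4) = 3.79×10^-25 kg = 228 u.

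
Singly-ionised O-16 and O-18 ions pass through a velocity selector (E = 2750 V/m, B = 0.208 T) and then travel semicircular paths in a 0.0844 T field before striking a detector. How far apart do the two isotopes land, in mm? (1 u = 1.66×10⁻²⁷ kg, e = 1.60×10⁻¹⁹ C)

Δd ≈ 6.50 mm

Both emerge at v = E/B₁ = 1.32×10^4 m/s.
r = mv/(qB₂), so r₁ = 0.02600 m and r₂ = 0.02925 m, giving Δr = 3.25×10^-3 m.
After a semicircle each ion lands a diameter 2r from the entry slit, so the separation is 2Δr = 6.50×10^-3 m.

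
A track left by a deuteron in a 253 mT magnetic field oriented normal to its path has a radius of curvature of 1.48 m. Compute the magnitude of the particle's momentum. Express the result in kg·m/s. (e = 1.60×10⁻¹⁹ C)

p ≈ 5.99×10^-20 kg·m/s

Since qvB = mv²/r, the momentum p = mv = qBr.
p = (1×1.60×10^-19)(0.253)(1.48) = 5.99×10^-20 kg·m/s.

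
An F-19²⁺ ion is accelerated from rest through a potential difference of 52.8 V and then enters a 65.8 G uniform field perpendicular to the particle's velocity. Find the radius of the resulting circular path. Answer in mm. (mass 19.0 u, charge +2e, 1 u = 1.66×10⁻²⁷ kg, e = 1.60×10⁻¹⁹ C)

The kinetic energy gained is K = qV = (2×1.60×10^-19)(52.8) = 1.69×10^-17 J.
v = √(2K/m) = 3.27×10^4 m/s.
r = mv/(qB) = (3.15×10^-26)(3.27×10^4) / [(2×1.60×10^-19)(6.58×10^-3)] = 0.490 m.

r ≈ 490 mm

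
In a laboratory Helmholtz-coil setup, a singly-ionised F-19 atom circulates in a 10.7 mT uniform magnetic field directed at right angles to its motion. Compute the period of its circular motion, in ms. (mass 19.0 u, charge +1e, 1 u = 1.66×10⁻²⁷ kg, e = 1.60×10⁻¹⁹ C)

The cyclotron period is independent of speed: T = 2πm/(qB).
T = 2π(3.15×10^-26) / [(1×1.60×10^-19)(0.0107)] = 1.16×10^-4 s.

T ≈ 0.116 ms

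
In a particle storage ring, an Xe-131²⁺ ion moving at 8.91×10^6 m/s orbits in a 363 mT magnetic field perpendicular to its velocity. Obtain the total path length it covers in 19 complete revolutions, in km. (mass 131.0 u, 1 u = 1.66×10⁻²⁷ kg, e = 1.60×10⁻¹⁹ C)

r = mv/(qB) = 16.7 m, so one revolution covers 2πr = 105 m.
In 19 revolutions: L = 19·2πr = 1990 m.

L ≈ 1.99 km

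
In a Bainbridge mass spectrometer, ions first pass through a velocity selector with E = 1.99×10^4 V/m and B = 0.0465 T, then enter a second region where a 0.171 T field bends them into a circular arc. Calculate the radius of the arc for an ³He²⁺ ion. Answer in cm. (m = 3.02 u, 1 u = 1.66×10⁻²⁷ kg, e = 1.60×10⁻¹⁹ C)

r ≈ 3.92 cm

The selector passes v = E/B = 1.99×10^4/0.0465 = 4.28×10^5 m/s.
In the deflection region, r = mv/(qB₂) = (5.01×10^-27)(4.28×10^5) / [(2×1.60×10^-19)(0.171)] = 0.0392 m.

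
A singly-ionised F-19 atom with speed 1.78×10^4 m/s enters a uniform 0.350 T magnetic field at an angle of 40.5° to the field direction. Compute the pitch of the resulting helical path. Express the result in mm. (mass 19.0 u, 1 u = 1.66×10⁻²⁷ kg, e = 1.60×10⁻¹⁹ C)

pitch ≈ 47.9 mm

The velocity component along B is v∥ = v cos40.5° = 1.35×10^4 m/s.
The cyclotron period T = 2πm/(qB) = 3.54×10^-6 s is set by m, q, B alone.
Pitch = v∥·T = (1.35×10^4)(3.54×10^-6) = 0.0479 m.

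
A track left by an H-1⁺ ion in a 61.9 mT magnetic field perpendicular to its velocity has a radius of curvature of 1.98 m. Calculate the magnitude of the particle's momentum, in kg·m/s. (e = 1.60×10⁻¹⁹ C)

Since qvB = mv²/r, the momentum p = mv = qBr.
p = (1×1.60×10^-19)(0.0619)(1.98) = 1.96×10^-20 kg·m/s.

p ≈ 1.96×10^-20 kg·m/s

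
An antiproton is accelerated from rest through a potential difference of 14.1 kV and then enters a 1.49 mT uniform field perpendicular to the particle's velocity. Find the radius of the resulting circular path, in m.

The kinetic energy gained is K = qV = (1×1.60×10^-19)(1.41×10^4) = 2.26×10^-15 J.
v = √(2K/m) = 1.64×10^6 m/s.
r = mv/(qB) = (1.67×10^-27)(1.64×10^6) / [(1×1.60×10^-19)(1.49×10^-3)] = 11.5 m.

r ≈ 11.5 m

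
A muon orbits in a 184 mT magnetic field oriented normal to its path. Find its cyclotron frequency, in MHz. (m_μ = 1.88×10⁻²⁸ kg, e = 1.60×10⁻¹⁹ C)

f ≈ 24.9 MHz

f = qB/(2πm) = (1×1.60×10^-19)(0.184) / [2π(1.88×10^-28)] = 2.49×10^7 Hz.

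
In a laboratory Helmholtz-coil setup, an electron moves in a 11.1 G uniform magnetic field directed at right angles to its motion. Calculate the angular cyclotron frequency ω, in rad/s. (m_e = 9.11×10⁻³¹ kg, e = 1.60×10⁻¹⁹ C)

ω = qB/m = (1×1.60×10^-19)(1.11×10^-3) / (9.11×10^-31) = 1.95×10^8 rad/s.

ω ≈ 1.95×10^8 rad/s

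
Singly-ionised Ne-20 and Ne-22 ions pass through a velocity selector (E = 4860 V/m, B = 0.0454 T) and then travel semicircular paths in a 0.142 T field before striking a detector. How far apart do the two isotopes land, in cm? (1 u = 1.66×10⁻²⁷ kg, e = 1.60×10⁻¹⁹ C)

Both emerge at v = E/B₁ = 1.07×10^5 m/s.
r = mv/(qB₂), so r₁ = 0.1564 m and r₂ = 0.1721 m, giving Δr = 0.0156 m.
After a semicircle each ion lands a diameter 2r from the entry slit, so the separation is 2Δr = 0.0313 m.

Δd ≈ 3.13 cm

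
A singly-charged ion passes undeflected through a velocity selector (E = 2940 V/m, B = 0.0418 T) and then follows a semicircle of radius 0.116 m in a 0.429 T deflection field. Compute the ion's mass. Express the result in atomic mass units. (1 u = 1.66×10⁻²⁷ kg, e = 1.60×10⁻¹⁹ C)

m ≈ 68.2 u

v = E/B₁ = 7.03×10^4 m/s.
From r = mv/(qB₂), m = qB₂r/v = (1×1.60×10^-19)(0.429)(0.116) / (7.03×10^4) = 1.13×10^-25 kg.
In atomic mass units: m = 1.13×10^-25 / 1.66×10^-27 = 68.2 u.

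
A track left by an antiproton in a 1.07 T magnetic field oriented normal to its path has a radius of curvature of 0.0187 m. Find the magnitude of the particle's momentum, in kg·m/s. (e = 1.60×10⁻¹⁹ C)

Since qvB = mv²/r, the momentum p = mv = qBr.
p = (1×1.60×10^-19)(1.07)(0.0187) = 3.20×10^-21 kg·m/s.

p ≈ 3.20×10^-21 kg·m/s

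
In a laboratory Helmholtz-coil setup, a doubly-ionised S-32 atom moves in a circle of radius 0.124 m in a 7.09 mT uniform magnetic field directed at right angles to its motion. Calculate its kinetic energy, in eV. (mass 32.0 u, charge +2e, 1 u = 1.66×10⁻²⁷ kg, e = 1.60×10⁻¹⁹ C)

K ≈ 4.66 eV

v = qBr/m = (2×1.60×10^-19)(7.09×10^-3)(0.124) / (5.31×10^-26) = 5300 m/s.
K = ½mv² = 0.5·(5.31×10^-26)·(5300)² = 7.45×10^-19 J = 4.66 eV.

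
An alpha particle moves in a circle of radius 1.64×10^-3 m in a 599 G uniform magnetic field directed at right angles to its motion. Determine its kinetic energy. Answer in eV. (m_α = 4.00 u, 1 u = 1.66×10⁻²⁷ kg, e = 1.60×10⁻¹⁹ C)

K ≈ 0.465 eV

v = qBr/m = (2×1.60×10^-19)(0.0599)(1.64×10^-3) / (6.64×10^-27) = 4730 m/s.
K = ½mv² = 0.5·(6.64×10^-27)·(4730)² = 7.44×10^-20 J = 0.465 eV.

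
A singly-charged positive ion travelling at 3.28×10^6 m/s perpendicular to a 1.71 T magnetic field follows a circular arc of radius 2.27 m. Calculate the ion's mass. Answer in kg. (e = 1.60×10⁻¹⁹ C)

qvB = mv²/r ⇒ m = qBr/v.
m = (1×1.60×10^-19)(1.71)(2.27) / (3.28×10^6) = 1.89×10^-25 kg.

m ≈ 1.89×10^-25 kg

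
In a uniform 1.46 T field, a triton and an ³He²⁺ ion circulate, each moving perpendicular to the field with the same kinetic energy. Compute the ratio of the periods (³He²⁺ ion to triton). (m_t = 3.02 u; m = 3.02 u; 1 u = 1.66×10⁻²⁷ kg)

ratio ≈ 0.500

T = 2πm/(qB) is independent of speed, so T₂/T₁ = (m₂/q₂)/(m₁/q₁).
T_{³He²⁺ ion}/T_{triton} = (5.01×10^-27/2e) / (5.01×10^-27/1e) = 0.500.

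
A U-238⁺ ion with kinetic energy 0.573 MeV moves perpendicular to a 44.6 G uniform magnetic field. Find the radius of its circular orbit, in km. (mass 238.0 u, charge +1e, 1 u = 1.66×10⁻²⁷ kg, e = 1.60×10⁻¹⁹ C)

r ≈ 0.377 km

Convert the energy: K = 0.573 MeV = 9.17×10^-14 J.
v = √(2K/m) = √(2·9.17×10^-14/3.95×10^-25) = 6.81×10^5 m/s.
r = mv/(qB) = (3.95×10^-25)(6.81×10^5) / [(1×1.60×10^-19)(4.46×10^-3)] = 377 m.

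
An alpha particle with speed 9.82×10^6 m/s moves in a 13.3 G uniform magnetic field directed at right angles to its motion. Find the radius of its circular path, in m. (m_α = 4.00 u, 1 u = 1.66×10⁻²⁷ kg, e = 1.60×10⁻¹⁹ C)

r ≈ 153 m

The magnetic force provides the centripetal force: qvB = mv²/r, so r = mv/(qB).
r = (6.64×10^-27 kg)(9.82×10^6 m/s) / [(2×1.60×10^-19 C)(1.33×10^-3 T)] = 153 m.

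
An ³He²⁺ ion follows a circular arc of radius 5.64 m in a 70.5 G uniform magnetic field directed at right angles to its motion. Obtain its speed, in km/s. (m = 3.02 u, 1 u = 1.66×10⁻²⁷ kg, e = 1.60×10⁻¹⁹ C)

v ≈ 2540 km/s

From qvB = mv²/r, v = qBr/m.
v = (2×1.60×10^-19)(7.05×10^-3)(5.64) / (5.01×10^-27) = 2.54×10^6 m/s.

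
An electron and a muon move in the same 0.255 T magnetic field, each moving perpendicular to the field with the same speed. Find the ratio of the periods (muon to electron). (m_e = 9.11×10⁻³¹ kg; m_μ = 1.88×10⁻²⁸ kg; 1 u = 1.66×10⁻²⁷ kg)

ratio ≈ 206

T = 2πm/(qB) is independent of speed, so T₂/T₁ = (m₂/q₂)/(m₁/q₁).
T_{muon}/T_{electron} = (1.88×10^-28/1e) / (9.11×10^-31/1e) = 206.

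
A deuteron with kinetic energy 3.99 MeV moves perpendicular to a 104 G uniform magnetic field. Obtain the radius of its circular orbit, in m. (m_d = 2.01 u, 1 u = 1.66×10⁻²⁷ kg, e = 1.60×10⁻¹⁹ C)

r ≈ 39.2 m

Convert the energy: K = 3.99 MeV = 6.38×10^-13 J.
v = √(2K/m) = √(2·6.38×10^-13/3.34×10^-27) = 1.96×10^7 m/s.
r = mv/(qB) = (3.34×10^-27)(1.96×10^7) / [(1×1.60×10^-19)(0.0104)] = 39.2 m.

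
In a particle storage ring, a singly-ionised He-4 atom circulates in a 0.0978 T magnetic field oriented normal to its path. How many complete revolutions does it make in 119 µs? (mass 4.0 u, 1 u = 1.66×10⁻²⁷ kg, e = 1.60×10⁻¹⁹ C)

T = 2πm/(qB) = 2π(6.64×10^-27) / [(1×1.60×10^-19)(0.0978)] = 2.6662×10^-6 s.
N = t/T = 1.19×10^-4 / 2.6662×10^-6 ≈ 44.63, so 44 complete revolutions.

N = 44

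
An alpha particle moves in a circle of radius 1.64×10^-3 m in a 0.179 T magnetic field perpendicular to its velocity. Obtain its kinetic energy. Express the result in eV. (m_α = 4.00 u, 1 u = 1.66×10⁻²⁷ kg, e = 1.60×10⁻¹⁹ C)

K ≈ 4.15 eV

v = qBr/m = (2×1.60×10^-19)(0.179)(1.64×10^-3) / (6.64×10^-27) = 1.41×10^4 m/s.
K = ½mv² = 0.5·(6.64×10^-27)·(1.41×10^4)² = 6.65×10^-19 J = 4.15 eV.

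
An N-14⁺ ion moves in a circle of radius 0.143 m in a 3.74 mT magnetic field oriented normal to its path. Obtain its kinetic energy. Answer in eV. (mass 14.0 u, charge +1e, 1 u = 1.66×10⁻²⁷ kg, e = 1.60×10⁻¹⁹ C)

K ≈ 0.985 eV

v = qBr/m = (1×1.60×10^-19)(3.74×10^-3)(0.143) / (2.32×10^-26) = 3680 m/s.
K = ½mv² = 0.5·(2.32×10^-26)·(3680)² = 1.58×10^-19 J = 0.985 eV.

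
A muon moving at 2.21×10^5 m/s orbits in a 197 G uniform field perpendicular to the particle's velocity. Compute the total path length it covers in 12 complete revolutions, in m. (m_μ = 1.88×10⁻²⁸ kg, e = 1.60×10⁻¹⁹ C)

L ≈ 0.994 m

r = mv/(qB) = 0.0132 m, so one revolution covers 2πr = 0.0828 m.
In 12 revolutions: L = 12·2πr = 0.994 m.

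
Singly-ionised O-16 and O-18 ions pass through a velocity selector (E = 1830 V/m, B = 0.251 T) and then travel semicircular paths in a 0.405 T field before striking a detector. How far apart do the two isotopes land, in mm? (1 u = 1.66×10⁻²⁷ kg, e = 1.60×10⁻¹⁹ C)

Δd ≈ 0.747 mm

Both emerge at v = E/B₁ = 7290 m/s.
r = mv/(qB₂), so r₁ = 2.988×10^-3 m and r₂ = 3.362×10^-3 m, giving Δr = 3.74×10^-4 m.
After a semicircle each ion lands a diameter 2r from the entry slit, so the separation is 2Δr = 7.47×10^-4 m.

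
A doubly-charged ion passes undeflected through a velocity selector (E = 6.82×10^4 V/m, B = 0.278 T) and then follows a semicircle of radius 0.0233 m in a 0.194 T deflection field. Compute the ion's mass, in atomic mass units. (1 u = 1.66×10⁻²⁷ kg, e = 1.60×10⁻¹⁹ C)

v = E/B₁ = 2.45×10^5 m/s.
From r = mv/(qB₂), m = qB₂r/v = (2×1.60×10^-19)(0.194)(0.0233) / (2.45×10^5) = 5.90×10^-27 kg.
In atomic mass units: m = 5.90×10^-27 / 1.66×10^-27 = 3.55 u.

m ≈ 3.55 u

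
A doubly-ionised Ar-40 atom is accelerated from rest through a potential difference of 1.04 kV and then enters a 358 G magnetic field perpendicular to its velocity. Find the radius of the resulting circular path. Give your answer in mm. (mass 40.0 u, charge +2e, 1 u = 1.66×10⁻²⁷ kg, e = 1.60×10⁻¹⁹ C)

r ≈ 580 mm

The kinetic energy gained is K = qV = (2×1.60×10^-19)(1040) = 3.33×10^-16 J.
v = √(2K/m) = 1.00×10^5 m/s.
r = mv/(qB) = (6.64×10^-26)(1.00×10^5) / [(2×1.60×10^-19)(0.0358)] = 0.580 m.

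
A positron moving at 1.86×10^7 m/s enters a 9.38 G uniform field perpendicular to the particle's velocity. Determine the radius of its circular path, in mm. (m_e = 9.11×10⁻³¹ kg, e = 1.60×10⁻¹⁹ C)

r ≈ 113 mm

The magnetic force provides the centripetal force: qvB = mv²/r, so r = mv/(qB).
r = (9.11×10^-31 kg)(1.86×10^7 m/s) / [(1×1.60×10^-19 C)(9.38×10^-4 T)] = 0.113 m.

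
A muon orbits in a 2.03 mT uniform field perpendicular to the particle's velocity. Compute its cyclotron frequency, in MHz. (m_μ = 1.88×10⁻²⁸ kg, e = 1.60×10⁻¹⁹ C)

f = qB/(2πm) = (1×1.60×10^-19)(2.03×10^-3) / [2π(1.88×10^-28)] = 2.75×10^5 Hz.

f ≈ 0.275 MHz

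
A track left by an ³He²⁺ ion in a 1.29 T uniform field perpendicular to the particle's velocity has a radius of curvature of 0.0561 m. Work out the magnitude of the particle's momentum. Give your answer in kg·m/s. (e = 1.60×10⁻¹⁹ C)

p ≈ 2.32×10^-20 kg·m/s

Since qvB = mv²/r, the momentum p = mv = qBr.
p = (2×1.60×10^-19)(1.29)(0.0561) = 2.32×10^-20 kg·m/s.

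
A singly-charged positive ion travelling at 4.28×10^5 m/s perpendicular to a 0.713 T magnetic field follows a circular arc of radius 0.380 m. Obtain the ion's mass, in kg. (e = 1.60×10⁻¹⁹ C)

qvB = mv²/r ⇒ m = qBr/v.
m = (1×1.60×10^-19)(0.713)(0.380) / (4.28×10^5) = 1.01×10^-25 kg.

m ≈ 1.01×10^-25 kg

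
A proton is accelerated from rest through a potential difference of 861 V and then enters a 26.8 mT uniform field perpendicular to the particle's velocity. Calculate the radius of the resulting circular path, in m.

r ≈ 0.158 m

The kinetic energy gained is K = qV = (1×1.60×10^-19)(861) = 1.38×10^-16 J.
v = √(2K/m) = 4.06×10^5 m/s.
r = mv/(qB) = (1.67×10^-27)(4.06×10^5) / [(1×1.60×10^-19)(0.0268)] = 0.158 m.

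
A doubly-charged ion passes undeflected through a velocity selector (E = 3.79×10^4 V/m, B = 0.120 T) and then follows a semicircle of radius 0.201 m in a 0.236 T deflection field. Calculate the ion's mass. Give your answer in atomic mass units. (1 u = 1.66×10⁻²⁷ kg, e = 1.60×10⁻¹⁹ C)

m ≈ 29.0 u

v = E/B₁ = 3.16×10^5 m/s.
From r = mv/(qB₂), m = qB₂r/v = (2×1.60×10^-19)(0.236)(0.201) / (3.16×10^5) = 4.81×10^-26 kg.
In atomic mass units: m = 4.81×10^-26 / 1.66×10^-27 = 29.0 u.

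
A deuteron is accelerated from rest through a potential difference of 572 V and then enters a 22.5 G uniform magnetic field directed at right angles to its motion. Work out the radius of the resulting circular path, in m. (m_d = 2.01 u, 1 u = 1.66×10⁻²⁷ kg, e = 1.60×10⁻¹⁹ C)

The kinetic energy gained is K = qV = (1×1.60×10^-19)(572) = 9.15×10^-17 J.
v = √(2K/m) = 2.34×10^5 m/s.
r = mv/(qB) = (3.34×10^-27)(2.34×10^5) / [(1×1.60×10^-19)(2.25×10^-3)] = 2.17 m.

r ≈ 2.17 m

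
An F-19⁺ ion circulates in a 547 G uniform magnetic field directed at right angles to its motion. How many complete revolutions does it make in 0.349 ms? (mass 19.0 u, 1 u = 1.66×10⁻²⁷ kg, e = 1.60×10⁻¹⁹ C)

N = 15

T = 2πm/(qB) = 2π(3.154×10^-26) / [(1×1.60×10^-19)(0.0547)] = 2.2643×10^-5 s.
N = t/T = 3.49×10^-4 / 2.2643×10^-5 ≈ 15.41, so 15 complete revolutions.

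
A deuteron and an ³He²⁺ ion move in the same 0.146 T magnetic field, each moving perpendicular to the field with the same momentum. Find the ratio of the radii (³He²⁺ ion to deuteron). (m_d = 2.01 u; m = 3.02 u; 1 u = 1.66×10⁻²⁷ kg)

ratio ≈ 0.500

r = p/(qB) ⇒ at equal p, r ∝ 1/q.
r_{³He²⁺ ion}/r_{deuteron} = 0.500.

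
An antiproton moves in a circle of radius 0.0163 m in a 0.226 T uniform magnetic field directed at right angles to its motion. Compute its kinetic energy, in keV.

K ≈ 0.650 keV

v = qBr/m = (1×1.60×10^-19)(0.226)(0.0163) / (1.67×10^-27) = 3.53×10^5 m/s.
K = ½mv² = 0.5·(1.67×10^-27)·(3.53×10^5)² = 1.04×10^-16 J = 0.650 keV.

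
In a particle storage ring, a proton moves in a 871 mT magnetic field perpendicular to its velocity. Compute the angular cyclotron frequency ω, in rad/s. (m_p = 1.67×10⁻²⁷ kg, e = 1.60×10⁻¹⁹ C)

ω ≈ 8.34×10^7 rad/s

ω = qB/m = (1×1.60×10^-19)(0.871) / (1.67×10^-27) = 8.34×10^7 rad/s.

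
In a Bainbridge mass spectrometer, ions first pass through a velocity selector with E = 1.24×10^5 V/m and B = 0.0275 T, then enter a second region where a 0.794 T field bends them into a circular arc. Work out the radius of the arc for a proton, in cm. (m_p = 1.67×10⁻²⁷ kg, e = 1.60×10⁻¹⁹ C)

The selector passes v = E/B = 1.24×10^5/0.0275 = 4.51×10^6 m/s.
In the deflection region, r = mv/(qB₂) = (1.67×10^-27)(4.51×10^6) / [(1×1.60×10^-19)(0.794)] = 0.0593 m.

r ≈ 5.93 cm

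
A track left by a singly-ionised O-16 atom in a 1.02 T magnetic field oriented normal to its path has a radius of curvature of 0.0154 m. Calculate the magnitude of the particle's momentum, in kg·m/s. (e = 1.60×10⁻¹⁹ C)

Since qvB = mv²/r, the momentum p = mv = qBr.
p = (1×1.60×10^-19)(1.02)(0.0154) = 2.51×10^-21 kg·m/s.

p ≈ 2.51×10^-21 kg·m/s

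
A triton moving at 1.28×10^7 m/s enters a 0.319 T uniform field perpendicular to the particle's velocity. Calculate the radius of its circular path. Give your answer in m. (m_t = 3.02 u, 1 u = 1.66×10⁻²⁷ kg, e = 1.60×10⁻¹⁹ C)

r ≈ 1.26 m

The magnetic force provides the centripetal force: qvB = mv²/r, so r = mv/(qB).
r = (5.01×10^-27 kg)(1.28×10^7 m/s) / [(1×1.60×10^-19 C)(0.319 T)] = 1.26 m.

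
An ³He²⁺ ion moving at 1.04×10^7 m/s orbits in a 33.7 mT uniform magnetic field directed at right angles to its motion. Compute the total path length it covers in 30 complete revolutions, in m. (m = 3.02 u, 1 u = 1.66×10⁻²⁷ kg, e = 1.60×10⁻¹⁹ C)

L ≈ 911 m

r = mv/(qB) = 4.83 m, so one revolution covers 2πr = 30.4 m.
In 30 revolutions: L = 30·2πr = 911 m.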